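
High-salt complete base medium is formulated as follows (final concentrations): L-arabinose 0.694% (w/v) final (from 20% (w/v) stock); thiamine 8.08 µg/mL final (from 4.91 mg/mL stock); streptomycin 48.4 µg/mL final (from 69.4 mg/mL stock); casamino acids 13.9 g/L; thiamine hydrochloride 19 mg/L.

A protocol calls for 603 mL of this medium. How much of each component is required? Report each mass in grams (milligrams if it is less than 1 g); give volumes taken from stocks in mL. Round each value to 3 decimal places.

Scale factor relative to 1 L: 0.603.
L-arabinose: C1V1 = C2V2 → 0.694% ÷ 20% × 603 mL = 20.924 mL
thiamine: C1V1 = C2V2 → 8.08 µg/mL × 603 mL ÷ 4910 µg/mL = 0.992 mL
streptomycin: C1V1 = C2V2 → 48.4 µg/mL × 603 mL ÷ 69400 µg/mL = 0.421 mL
casamino acids: 13.9 g/L × 0.603 L = 8.382 g
thiamine hydrochloride: 19 mg/L × 0.603 L = 11.457 mg

L-arabinose 20.924 mL; thiamine 0.992 mL; streptomycin 0.421 mL; casamino acids 8.382 g; thiamine hydrochloride 11.457 mg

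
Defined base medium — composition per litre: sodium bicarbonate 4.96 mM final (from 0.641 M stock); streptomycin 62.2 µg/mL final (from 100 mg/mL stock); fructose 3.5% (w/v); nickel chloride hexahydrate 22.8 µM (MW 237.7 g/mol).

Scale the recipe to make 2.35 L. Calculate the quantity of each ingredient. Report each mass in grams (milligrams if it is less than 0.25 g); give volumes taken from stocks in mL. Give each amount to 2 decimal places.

Working volume: 2.35 L.
sodium bicarbonate: V = C2·V2/C1 = 4.96 mM × 2350 mL ÷ 641 mM = 18.18 mL
streptomycin: dilute stock: 62.2 µg/mL × 2350 mL ÷ 100000 µg/mL = 1.46 mL
fructose: 3.5% w/v = 35 g/L → 35 × 2.35 L = 82.25 g
nickel chloride hexahydrate: 22.8 µmol/L × 237.7 g/mol × 2.35 L ÷ 1000 = 12.74 mg

sodium bicarbonate 18.18 mL; streptomycin 1.46 mL; fructose 82.25 g; nickel chloride hexahydrate 12.74 mg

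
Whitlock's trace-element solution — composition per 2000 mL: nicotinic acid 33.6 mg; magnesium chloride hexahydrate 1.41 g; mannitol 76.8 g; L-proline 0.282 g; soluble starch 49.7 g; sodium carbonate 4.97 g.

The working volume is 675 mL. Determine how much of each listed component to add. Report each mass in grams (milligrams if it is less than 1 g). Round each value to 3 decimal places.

nicotinic acid 11.340 mg; magnesium chloride hexahydrate 475.875 mg; mannitol 25.920 g; L-proline 95.175 mg; soluble starch 16.774 g; sodium carbonate 1.677 g

Ratio of target to recipe volume: 675 / 2000 = 0.3375.
nicotinic acid: 33.6 mg × (675 mL / 2000 mL) = 11.340 mg
magnesium chloride hexahydrate: 1.41 g × (675 mL / 2000 mL) = 0.475875 g = 475.875 mg
mannitol: 76.8 g × (675 mL / 2000 mL) = 25.920 g
L-proline: 0.282 g × (675 mL / 2000 mL) = 0.095175 g = 95.175 mg
soluble starch: 49.7 g × (675 mL / 2000 mL) = 16.774 g
sodium carbonate: 4.97 g × (675 mL / 2000 mL) = 1.677 g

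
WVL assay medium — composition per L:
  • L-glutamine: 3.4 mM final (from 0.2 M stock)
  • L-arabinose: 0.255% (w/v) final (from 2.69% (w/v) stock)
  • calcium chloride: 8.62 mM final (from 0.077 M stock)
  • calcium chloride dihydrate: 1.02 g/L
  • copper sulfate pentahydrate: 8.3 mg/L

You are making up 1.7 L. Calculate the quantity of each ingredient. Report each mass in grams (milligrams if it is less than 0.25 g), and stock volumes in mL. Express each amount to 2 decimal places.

L-glutamine 28.90 mL; L-arabinose 161.15 mL; calcium chloride 190.31 mL; calcium chloride dihydrate 1.73 g; copper sulfate pentahydrate 14.11 mg

Scale factor relative to 1 L: 1.7.
L-glutamine: C1V1 = C2V2 → 3.4 mM × 1700 mL ÷ 200 mM = 28.90 mL
L-arabinose: dilute stock: 0.255% ÷ 2.69% × 1700 mL = 161.15 mL
calcium chloride: dilute stock: 8.62 mM × 1700 mL ÷ 77 mM = 190.31 mL
calcium chloride dihydrate: 1.02 g/L × 1.7 L = 1.73 g
copper sulfate pentahydrate: 8.3 mg/L × 1.7 L = 14.11 mg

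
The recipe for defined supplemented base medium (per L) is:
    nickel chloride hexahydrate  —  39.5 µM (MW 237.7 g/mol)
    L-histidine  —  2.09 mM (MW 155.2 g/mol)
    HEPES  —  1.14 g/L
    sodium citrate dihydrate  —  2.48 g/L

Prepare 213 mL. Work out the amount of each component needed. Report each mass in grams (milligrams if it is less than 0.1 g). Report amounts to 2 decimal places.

nickel chloride hexahydrate 2.00 mg; L-histidine 69.09 mg; HEPES 0.24 g; sodium citrate dihydrate 0.53 g

Target volume = 213 mL = 0.213 L.
nickel chloride hexahydrate: 39.5 µmol/L × 237.7 g/mol × 0.213 L ÷ 1000 = 2.00 mg
L-histidine: 2.09 mmol/L × 155.2 mg/mmol × 0.213 L = 69.09 mg
HEPES: 1.14 g/L × 0.213 L = 0.24 g
sodium citrate dihydrate: 2.48 g/L × 0.213 L = 0.53 g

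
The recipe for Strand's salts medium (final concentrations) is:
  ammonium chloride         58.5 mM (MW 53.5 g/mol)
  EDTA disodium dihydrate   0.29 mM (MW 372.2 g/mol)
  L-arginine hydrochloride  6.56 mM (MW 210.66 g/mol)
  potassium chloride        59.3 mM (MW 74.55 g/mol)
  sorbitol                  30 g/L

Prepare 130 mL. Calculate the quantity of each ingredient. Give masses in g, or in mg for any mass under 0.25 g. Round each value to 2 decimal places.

ammonium chloride 0.41 g; EDTA disodium dihydrate 14.03 mg; L-arginine hydrochloride 179.65 mg; potassium chloride 0.57 g; sorbitol 3.90 g

Working volume: 130 mL = 0.13 L.
ammonium chloride: 58.5 mmol/L × 53.5 g/mol × 0.13 L ÷ 1000 = 0.41 g
EDTA disodium dihydrate: 0.29 mmol/L × 372.2 mg/mmol × 0.13 L = 14.03 mg
L-arginine hydrochloride: 6.56 mmol/L × 210.66 mg/mmol × 0.13 L = 179.65 mg
potassium chloride: 59.3 mmol/L × 74.55 g/mol × 0.13 L ÷ 1000 = 0.57 g
sorbitol: 30 g/L × 0.13 L = 3.90 g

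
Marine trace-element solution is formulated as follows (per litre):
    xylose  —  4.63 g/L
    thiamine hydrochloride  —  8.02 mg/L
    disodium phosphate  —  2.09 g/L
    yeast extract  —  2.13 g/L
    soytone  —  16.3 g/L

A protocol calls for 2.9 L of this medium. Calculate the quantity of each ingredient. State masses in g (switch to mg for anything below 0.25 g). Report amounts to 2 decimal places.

Working volume: 2.9 L.
xylose: 4.63 g/L × 2.9 L = 13.43 g
thiamine hydrochloride: 8.02 mg/L × 2.9 L = 23.26 mg
disodium phosphate: 2.09 g/L × 2.9 L = 6.06 g
yeast extract: 2.13 g/L × 2.9 L = 6.18 g
soytone: 16.3 g/L × 2.9 L = 47.27 g

xylose 13.43 g; thiamine hydrochloride 23.26 mg; disodium phosphate 6.06 g; yeast extract 6.18 g; soytone 47.27 g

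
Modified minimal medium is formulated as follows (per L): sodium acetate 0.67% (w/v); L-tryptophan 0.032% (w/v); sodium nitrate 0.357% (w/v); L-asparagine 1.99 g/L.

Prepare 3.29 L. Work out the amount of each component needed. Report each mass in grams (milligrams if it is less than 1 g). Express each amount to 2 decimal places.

sodium acetate 22.04 g; L-tryptophan 1.05 g; sodium nitrate 11.75 g; L-asparagine 6.55 g

Scale factor relative to 1 L: 3.29.
sodium acetate: 0.67 g per 100 mL × 3290 mL ÷ 100 = 22.04 g
L-tryptophan: 0.032 g per 100 mL × 3290 mL ÷ 100 = 1.05 g
sodium nitrate: 0.357% w/v = 3.57 g/L → 3.57 × 3.29 L = 11.75 g
L-asparagine: 1.99 g/L × 3.29 L = 6.55 g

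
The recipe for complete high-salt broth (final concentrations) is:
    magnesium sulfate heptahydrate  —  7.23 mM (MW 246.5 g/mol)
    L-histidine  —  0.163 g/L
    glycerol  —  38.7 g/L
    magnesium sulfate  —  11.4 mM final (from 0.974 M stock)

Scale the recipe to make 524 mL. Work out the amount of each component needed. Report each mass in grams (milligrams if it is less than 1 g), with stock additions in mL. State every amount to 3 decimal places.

magnesium sulfate heptahydrate 933.870 mg; L-histidine 85.412 mg; glycerol 20.279 g; magnesium sulfate 6.133 mL

Scale factor relative to 1 L: 0.524.
magnesium sulfate heptahydrate: 7.23 mmol/L × 246.5 mg/mmol × 0.524 L = 933.870 mg
L-histidine: 0.163 g/L × 0.524 L = 0.085412 g = 85.412 mg
glycerol: 38.7 g/L × 0.524 L = 20.279 g
magnesium sulfate: dilute stock: 11.4 mM × 524 mL ÷ 974 mM = 6.133 mL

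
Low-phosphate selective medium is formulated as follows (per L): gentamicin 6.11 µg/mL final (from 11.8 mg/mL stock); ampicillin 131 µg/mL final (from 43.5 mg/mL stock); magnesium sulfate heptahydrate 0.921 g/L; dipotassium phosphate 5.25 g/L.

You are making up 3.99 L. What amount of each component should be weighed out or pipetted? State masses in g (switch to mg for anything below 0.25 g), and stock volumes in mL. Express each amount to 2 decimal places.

gentamicin 2.07 mL; ampicillin 12.02 mL; magnesium sulfate heptahydrate 3.67 g; dipotassium phosphate 20.95 g

Scale factor relative to 1 L: 3.99.
gentamicin: dilute stock: 6.11 µg/mL × 3990 mL ÷ 11800 µg/mL = 2.07 mL
ampicillin: C1V1 = C2V2 → 131 µg/mL × 3990 mL ÷ 43500 µg/mL = 12.02 mL
magnesium sulfate heptahydrate: 0.921 g/L × 3.99 L = 3.67 g
dipotassium phosphate: 5.25 g/L × 3.99 L = 20.95 g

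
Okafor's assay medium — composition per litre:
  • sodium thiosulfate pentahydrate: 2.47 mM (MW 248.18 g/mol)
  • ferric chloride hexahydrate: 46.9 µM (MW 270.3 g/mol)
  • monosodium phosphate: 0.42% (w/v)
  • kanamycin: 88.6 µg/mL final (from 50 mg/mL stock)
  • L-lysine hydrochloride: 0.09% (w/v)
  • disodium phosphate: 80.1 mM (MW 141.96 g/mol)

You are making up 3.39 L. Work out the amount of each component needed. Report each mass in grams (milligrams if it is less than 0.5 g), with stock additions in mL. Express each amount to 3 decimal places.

sodium thiosulfate pentahydrate 2.078 g; ferric chloride hexahydrate 42.975 mg; monosodium phosphate 14.238 g; kanamycin 6.007 mL; L-lysine hydrochloride 3.051 g; disodium phosphate 38.548 g

Working volume: 3.39 L.
sodium thiosulfate pentahydrate: 2.47 mmol/L × 248.18 g/mol × 3.39 L ÷ 1000 = 2.078 g
ferric chloride hexahydrate: 46.9 µmol/L × 270.3 g/mol × 3.39 L ÷ 1000 = 42.975 mg
monosodium phosphate: 0.42% w/v = 4.2 g/L → 4.2 × 3.39 L = 14.238 g
kanamycin: dilute stock: 88.6 µg/mL × 3390 mL ÷ 50000 µg/mL = 6.007 mL
L-lysine hydrochloride: 0.09% w/v = 0.9 g/L → 0.9 × 3.39 L = 3.051 g
disodium phosphate: 80.1 mmol/L × 141.96 g/mol × 3.39 L ÷ 1000 = 38.548 g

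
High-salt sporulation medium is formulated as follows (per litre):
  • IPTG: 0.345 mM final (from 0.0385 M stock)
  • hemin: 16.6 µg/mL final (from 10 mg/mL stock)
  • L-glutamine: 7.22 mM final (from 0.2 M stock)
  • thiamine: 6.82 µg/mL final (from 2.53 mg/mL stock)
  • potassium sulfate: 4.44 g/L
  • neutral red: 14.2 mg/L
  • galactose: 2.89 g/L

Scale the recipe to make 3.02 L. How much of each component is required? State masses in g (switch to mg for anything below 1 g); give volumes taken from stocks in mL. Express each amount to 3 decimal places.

Scale factor relative to 1 L: 3.02.
IPTG: C1V1 = C2V2 → 0.345 mM × 3020 mL ÷ 38.5 mM = 27.062 mL
hemin: C1V1 = C2V2 → 16.6 µg/mL × 3020 mL ÷ 10000 µg/mL = 5.013 mL
L-glutamine: V = C2·V2/C1 = 7.22 mM × 3020 mL ÷ 200 mM = 109.022 mL
thiamine: dilute stock: 6.82 µg/mL × 3020 mL ÷ 2530 µg/mL = 8.141 mL
potassium sulfate: 4.44 g/L × 3.02 L = 13.409 g
neutral red: 14.2 mg/L × 3.02 L = 42.884 mg
galactose: 2.89 g/L × 3.02 L = 8.728 g

IPTG 27.062 mL; hemin 5.013 mL; L-glutamine 109.022 mL; thiamine 8.141 mL; potassium sulfate 13.409 g; neutral red 42.884 mg; galactose 8.728 g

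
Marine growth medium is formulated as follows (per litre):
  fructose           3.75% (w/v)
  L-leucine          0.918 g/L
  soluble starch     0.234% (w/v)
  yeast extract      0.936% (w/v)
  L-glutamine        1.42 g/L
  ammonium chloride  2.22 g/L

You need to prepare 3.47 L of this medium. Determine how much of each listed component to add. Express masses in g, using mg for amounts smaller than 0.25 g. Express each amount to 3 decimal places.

fructose 130.125 g; L-leucine 3.185 g; soluble starch 8.120 g; yeast extract 32.479 g; L-glutamine 4.927 g; ammonium chloride 7.703 g

Scale factor relative to 1 L: 3.47.
fructose: 3.75 g per 100 mL × 3470 mL ÷ 100 = 130.125 g
L-leucine: 0.918 g/L × 3.47 L = 3.185 g
soluble starch: 0.234% w/v = 2.34 g/L → 2.34 × 3.47 L = 8.120 g
yeast extract: 0.936 g per 100 mL × 3470 mL ÷ 100 = 32.479 g
L-glutamine: 1.42 g/L × 3.47 L = 4.927 g
ammonium chloride: 2.22 g/L × 3.47 L = 7.703 g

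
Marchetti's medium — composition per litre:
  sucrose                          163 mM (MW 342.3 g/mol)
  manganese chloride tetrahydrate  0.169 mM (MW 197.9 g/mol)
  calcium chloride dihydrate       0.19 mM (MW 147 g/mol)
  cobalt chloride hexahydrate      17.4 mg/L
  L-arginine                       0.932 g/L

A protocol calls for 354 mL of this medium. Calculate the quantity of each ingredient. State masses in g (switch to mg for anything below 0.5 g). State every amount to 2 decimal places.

sucrose 19.75 g; manganese chloride tetrahydrate 11.84 mg; calcium chloride dihydrate 9.89 mg; cobalt chloride hexahydrate 6.16 mg; L-arginine 329.93 mg

Scale factor relative to 1 L: 0.354.
sucrose: 163 mmol/L × 342.3 g/mol × 0.354 L ÷ 1000 = 19.75 g
manganese chloride tetrahydrate: 0.169 mmol/L × 197.9 mg/mmol × 0.354 L = 11.84 mg
calcium chloride dihydrate: 0.19 mmol/L × 147 mg/mmol × 0.354 L = 9.89 mg
cobalt chloride hexahydrate: 17.4 mg/L × 0.354 L = 6.16 mg
L-arginine: 0.932 g/L × 0.354 L = 0.329928 g = 329.93 mg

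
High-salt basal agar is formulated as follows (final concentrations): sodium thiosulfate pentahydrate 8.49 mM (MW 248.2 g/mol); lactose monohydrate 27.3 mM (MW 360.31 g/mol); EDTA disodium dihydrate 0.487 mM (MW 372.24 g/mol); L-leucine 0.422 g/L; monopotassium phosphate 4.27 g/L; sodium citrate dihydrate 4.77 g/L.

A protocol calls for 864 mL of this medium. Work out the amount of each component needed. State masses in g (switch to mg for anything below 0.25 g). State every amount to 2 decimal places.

sodium thiosulfate pentahydrate 1.82 g; lactose monohydrate 8.50 g; EDTA disodium dihydrate 156.63 mg; L-leucine 0.36 g; monopotassium phosphate 3.69 g; sodium citrate dihydrate 4.12 g

Scale factor relative to 1 L: 0.864.
sodium thiosulfate pentahydrate: 8.49 mmol/L × 248.2 g/mol × 0.864 L ÷ 1000 = 1.82 g
lactose monohydrate: 27.3 mmol/L × 360.31 g/mol × 0.864 L ÷ 1000 = 8.50 g
EDTA disodium dihydrate: 0.487 mmol/L × 372.24 mg/mmol × 0.864 L = 156.63 mg
L-leucine: 0.422 g/L × 0.864 L = 0.36 g
monopotassium phosphate: 4.27 g/L × 0.864 L = 3.69 g
sodium citrate dihydrate: 4.77 g/L × 0.864 L = 4.12 g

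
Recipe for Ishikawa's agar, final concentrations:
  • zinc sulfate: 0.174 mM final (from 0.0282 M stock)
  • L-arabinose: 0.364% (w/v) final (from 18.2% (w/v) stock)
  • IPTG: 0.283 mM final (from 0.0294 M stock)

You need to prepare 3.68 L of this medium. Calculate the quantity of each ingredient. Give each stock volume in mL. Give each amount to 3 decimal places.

zinc sulfate 22.706 mL; L-arabinose 73.600 mL; IPTG 35.423 mL

Scale factor relative to 1 L: 3.68.
zinc sulfate: C1V1 = C2V2 → 0.174 mM × 3680 mL ÷ 28.2 mM = 22.706 mL
L-arabinose: dilute stock: 0.364% ÷ 18.2% × 3680 mL = 73.600 mL
IPTG: C1V1 = C2V2 → 0.283 mM × 3680 mL ÷ 29.4 mM = 35.423 mL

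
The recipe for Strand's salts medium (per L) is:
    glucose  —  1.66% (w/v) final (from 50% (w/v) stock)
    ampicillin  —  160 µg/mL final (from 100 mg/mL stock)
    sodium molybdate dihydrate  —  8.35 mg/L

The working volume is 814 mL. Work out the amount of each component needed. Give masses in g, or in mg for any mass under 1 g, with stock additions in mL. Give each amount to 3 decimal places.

Scale factor relative to 1 L: 0.814.
glucose: C1V1 = C2V2 → 1.66% ÷ 50% × 814 mL = 27.025 mL
ampicillin: dilute stock: 160 µg/mL × 814 mL ÷ 100000 µg/mL = 1.302 mL
sodium molybdate dihydrate: 8.35 mg/L × 0.814 L = 6.797 mg

glucose 27.025 mL; ampicillin 1.302 mL; sodium molybdate dihydrate 6.797 mg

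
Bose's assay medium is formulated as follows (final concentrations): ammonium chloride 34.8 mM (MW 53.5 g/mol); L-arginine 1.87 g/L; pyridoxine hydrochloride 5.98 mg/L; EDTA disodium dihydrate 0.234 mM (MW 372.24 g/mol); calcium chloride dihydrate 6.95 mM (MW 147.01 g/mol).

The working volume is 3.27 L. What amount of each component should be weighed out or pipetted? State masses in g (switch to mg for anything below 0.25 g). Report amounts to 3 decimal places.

Working volume: 3.27 L.
ammonium chloride: 34.8 mmol/L × 53.5 g/mol × 3.27 L ÷ 1000 = 6.088 g
L-arginine: 1.87 g/L × 3.27 L = 6.115 g
pyridoxine hydrochloride: 5.98 mg/L × 3.27 L = 19.555 mg
EDTA disodium dihydrate: 0.234 mmol/L × 372.24 g/mol × 3.27 L ÷ 1000 = 0.285 g
calcium chloride dihydrate: 6.95 mmol/L × 147.01 g/mol × 3.27 L ÷ 1000 = 3.341 g

ammonium chloride 6.088 g; L-arginine 6.115 g; pyridoxine hydrochloride 19.555 mg; EDTA disodium dihydrate 0.285 g; calcium chloride dihydrate 3.341 g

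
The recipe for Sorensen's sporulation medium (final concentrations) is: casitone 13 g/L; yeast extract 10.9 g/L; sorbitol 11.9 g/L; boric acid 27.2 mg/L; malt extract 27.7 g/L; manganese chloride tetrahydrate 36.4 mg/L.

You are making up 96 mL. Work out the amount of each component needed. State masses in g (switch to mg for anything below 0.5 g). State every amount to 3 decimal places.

casitone 1.248 g; yeast extract 1.046 g; sorbitol 1.142 g; boric acid 2.611 mg; malt extract 2.659 g; manganese chloride tetrahydrate 3.494 mg

Scale factor relative to 1 L: 0.096.
casitone: 13 g/L × 0.096 L = 1.248 g
yeast extract: 10.9 g/L × 0.096 L = 1.046 g
sorbitol: 11.9 g/L × 0.096 L = 1.142 g
boric acid: 27.2 mg/L × 0.096 L = 2.611 mg
malt extract: 27.7 g/L × 0.096 L = 2.659 g
manganese chloride tetrahydrate: 36.4 mg/L × 0.096 L = 3.494 mg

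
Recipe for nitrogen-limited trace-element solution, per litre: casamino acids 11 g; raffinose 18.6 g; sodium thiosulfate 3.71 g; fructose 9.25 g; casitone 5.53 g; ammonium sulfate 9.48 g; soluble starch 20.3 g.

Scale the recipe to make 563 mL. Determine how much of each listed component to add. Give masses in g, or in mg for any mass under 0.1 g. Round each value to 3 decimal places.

casamino acids 6.193 g; raffinose 10.472 g; sodium thiosulfate 2.089 g; fructose 5.208 g; casitone 3.113 g; ammonium sulfate 5.337 g; soluble starch 11.429 g

Ratio of target to recipe volume: 563 / 1000 = 0.563.
casamino acids: 11 g × (563 mL / 1000 mL) = 6.193 g
raffinose: 18.6 g × (563 mL / 1000 mL) = 10.472 g
sodium thiosulfate: 3.71 g × (563 mL / 1000 mL) = 2.089 g
fructose: 9.25 g × (563 mL / 1000 mL) = 5.208 g
casitone: 5.53 g × (563 mL / 1000 mL) = 3.113 g
ammonium sulfate: 9.48 g × (563 mL / 1000 mL) = 5.337 g
soluble starch: 20.3 g × (563 mL / 1000 mL) = 11.429 g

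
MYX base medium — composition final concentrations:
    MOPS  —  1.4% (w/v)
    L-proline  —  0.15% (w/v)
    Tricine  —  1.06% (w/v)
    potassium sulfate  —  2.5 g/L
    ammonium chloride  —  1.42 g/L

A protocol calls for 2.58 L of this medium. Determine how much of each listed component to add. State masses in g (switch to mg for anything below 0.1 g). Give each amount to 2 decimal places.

MOPS 36.12 g; L-proline 3.87 g; Tricine 27.35 g; potassium sulfate 6.45 g; ammonium chloride 3.66 g

Scale factor relative to 1 L: 2.58.
MOPS: 1.4% w/v = 14 g/L → 14 × 2.58 L = 36.12 g
L-proline: 0.15% w/v = 1.5 g/L → 1.5 × 2.58 L = 3.87 g
Tricine: 1.06 g per 100 mL × 2580 mL ÷ 100 = 27.35 g
potassium sulfate: 2.5 g/L × 2.58 L = 6.45 g
ammonium chloride: 1.42 g/L × 2.58 L = 3.66 g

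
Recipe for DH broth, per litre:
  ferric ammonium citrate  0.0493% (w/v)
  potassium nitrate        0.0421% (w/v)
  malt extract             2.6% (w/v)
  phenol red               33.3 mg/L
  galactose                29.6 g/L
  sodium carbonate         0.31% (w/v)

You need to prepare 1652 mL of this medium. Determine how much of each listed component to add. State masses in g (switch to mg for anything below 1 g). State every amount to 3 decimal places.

ferric ammonium citrate 814.436 mg; potassium nitrate 695.492 mg; malt extract 42.952 g; phenol red 55.012 mg; galactose 48.899 g; sodium carbonate 5.121 g

Working volume: 1652 mL = 1.652 L.
ferric ammonium citrate: 0.0493% w/v = 0.493 g/L → 0.493 × 1.652 L = 0.814436 g = 814.436 mg
potassium nitrate: 0.0421 g per 100 mL × 1652 mL ÷ 100 = 0.695492 g = 695.492 mg
malt extract: 2.6 g per 100 mL × 1652 mL ÷ 100 = 42.952 g
phenol red: 33.3 mg/L × 1.652 L = 55.012 mg
galactose: 29.6 g/L × 1.652 L = 48.899 g
sodium carbonate: 0.31 g per 100 mL × 1652 mL ÷ 100 = 5.121 g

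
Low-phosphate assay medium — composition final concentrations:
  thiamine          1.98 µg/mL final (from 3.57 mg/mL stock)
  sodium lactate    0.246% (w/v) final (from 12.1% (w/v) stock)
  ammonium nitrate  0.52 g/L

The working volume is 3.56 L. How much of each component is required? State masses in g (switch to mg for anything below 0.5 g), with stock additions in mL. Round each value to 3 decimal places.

thiamine 1.974 mL; sodium lactate 72.377 mL; ammonium nitrate 1.851 g

Working volume: 3.56 L.
thiamine: V = C2·V2/C1 = 1.98 µg/mL × 3560 mL ÷ 3570 µg/mL = 1.974 mL
sodium lactate: dilute stock: 0.246% ÷ 12.1% × 3560 mL = 72.377 mL
ammonium nitrate: 0.52 g/L × 3.56 L = 1.851 g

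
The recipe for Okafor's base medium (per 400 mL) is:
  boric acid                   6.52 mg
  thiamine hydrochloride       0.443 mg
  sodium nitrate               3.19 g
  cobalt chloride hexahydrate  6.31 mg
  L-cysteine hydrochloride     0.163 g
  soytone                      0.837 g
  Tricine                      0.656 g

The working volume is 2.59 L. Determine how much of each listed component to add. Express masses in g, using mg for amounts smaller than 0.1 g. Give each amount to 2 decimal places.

Scale factor = 2590 mL / 400 mL = 6.475.
boric acid: 6.52 mg × (2590 mL / 400 mL) = 42.22 mg
thiamine hydrochloride: 0.443 mg × (2590 mL / 400 mL) = 2.87 mg
sodium nitrate: 3.19 g × (2590 mL / 400 mL) = 20.66 g
cobalt chloride hexahydrate: 6.31 mg × (2590 mL / 400 mL) = 40.86 mg
L-cysteine hydrochloride: 0.163 g × (2590 mL / 400 mL) = 1.06 g
soytone: 0.837 g × (2590 mL / 400 mL) = 5.42 g
Tricine: 0.656 g × (2590 mL / 400 mL) = 4.25 g

boric acid 42.22 mg; thiamine hydrochloride 2.87 mg; sodium nitrate 20.66 g; cobalt chloride hexahydrate 40.86 mg; L-cysteine hydrochloride 1.06 g; soytone 5.42 g; Tricine 4.25 g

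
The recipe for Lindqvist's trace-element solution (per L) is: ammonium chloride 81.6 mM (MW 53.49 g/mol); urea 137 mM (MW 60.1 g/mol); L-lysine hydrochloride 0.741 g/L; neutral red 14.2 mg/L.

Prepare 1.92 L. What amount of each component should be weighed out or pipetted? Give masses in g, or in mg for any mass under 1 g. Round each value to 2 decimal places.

Working volume: 1.92 L.
ammonium chloride: 81.6 mmol/L × 53.49 g/mol × 1.92 L ÷ 1000 = 8.38 g
urea: 137 mmol/L × 60.1 g/mol × 1.92 L ÷ 1000 = 15.81 g
L-lysine hydrochloride: 0.741 g/L × 1.92 L = 1.42 g
neutral red: 14.2 mg/L × 1.92 L = 27.26 mg

ammonium chloride 8.38 g; urea 15.81 g; L-lysine hydrochloride 1.42 g; neutral red 27.26 mg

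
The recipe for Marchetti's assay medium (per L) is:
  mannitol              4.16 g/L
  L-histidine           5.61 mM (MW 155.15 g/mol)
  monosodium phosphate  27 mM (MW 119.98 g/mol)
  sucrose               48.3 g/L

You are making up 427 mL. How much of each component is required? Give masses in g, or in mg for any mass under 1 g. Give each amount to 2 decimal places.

mannitol 1.78 g; L-histidine 371.66 mg; monosodium phosphate 1.38 g; sucrose 20.62 g

Target volume = 427 mL = 0.427 L.
mannitol: 4.16 g/L × 0.427 L = 1.78 g
L-histidine: 5.61 mmol/L × 155.15 mg/mmol × 0.427 L = 371.66 mg
monosodium phosphate: 27 mmol/L × 119.98 g/mol × 0.427 L ÷ 1000 = 1.38 g
sucrose: 48.3 g/L × 0.427 L = 20.62 g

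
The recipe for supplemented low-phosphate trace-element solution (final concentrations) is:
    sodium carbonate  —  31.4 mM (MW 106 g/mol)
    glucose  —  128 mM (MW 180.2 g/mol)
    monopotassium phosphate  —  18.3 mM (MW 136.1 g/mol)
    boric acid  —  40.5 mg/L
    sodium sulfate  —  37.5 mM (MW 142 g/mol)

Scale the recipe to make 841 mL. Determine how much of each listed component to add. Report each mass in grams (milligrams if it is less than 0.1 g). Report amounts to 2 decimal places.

Scale factor relative to 1 L: 0.841.
sodium carbonate: 31.4 mmol/L × 106 g/mol × 0.841 L ÷ 1000 = 2.80 g
glucose: 128 mmol/L × 180.2 g/mol × 0.841 L ÷ 1000 = 19.40 g
monopotassium phosphate: 18.3 mmol/L × 136.1 g/mol × 0.841 L ÷ 1000 = 2.09 g
boric acid: 40.5 mg/L × 0.841 L = 34.06 mg
sodium sulfate: 37.5 mmol/L × 142 g/mol × 0.841 L ÷ 1000 = 4.48 g

sodium carbonate 2.80 g; glucose 19.40 g; monopotassium phosphate 2.09 g; boric acid 34.06 mg; sodium sulfate 4.48 g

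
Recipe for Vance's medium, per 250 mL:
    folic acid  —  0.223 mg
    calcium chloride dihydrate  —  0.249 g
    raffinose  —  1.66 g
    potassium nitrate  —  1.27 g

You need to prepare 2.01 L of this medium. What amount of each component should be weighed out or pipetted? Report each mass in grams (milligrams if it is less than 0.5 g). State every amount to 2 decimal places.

folic acid 1.79 mg; calcium chloride dihydrate 2.00 g; raffinose 13.35 g; potassium nitrate 10.21 g

Scale factor = 2010 mL / 250 mL = 8.04.
folic acid: 0.223 mg × (2010 mL / 250 mL) = 1.79 mg
calcium chloride dihydrate: 0.249 g × (2010 mL / 250 mL) = 2.00 g
raffinose: 1.66 g × (2010 mL / 250 mL) = 13.35 g
potassium nitrate: 1.27 g × (2010 mL / 250 mL) = 10.21 g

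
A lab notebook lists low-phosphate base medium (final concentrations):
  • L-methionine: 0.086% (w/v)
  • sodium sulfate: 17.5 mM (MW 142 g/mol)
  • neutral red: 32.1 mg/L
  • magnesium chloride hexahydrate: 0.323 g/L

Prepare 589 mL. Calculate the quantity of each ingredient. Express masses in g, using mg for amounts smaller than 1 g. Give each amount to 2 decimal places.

Working volume: 589 mL = 0.589 L.
L-methionine: 0.086% w/v = 0.86 g/L → 0.86 × 0.589 L = 0.50654 g = 506.54 mg
sodium sulfate: 17.5 mmol/L × 142 g/mol × 0.589 L ÷ 1000 = 1.46 g
neutral red: 32.1 mg/L × 0.589 L = 18.91 mg
magnesium chloride hexahydrate: 0.323 g/L × 0.589 L = 0.190247 g = 190.25 mg

L-methionine 506.54 mg; sodium sulfate 1.46 g; neutral red 18.91 mg; magnesium chloride hexahydrate 190.25 mg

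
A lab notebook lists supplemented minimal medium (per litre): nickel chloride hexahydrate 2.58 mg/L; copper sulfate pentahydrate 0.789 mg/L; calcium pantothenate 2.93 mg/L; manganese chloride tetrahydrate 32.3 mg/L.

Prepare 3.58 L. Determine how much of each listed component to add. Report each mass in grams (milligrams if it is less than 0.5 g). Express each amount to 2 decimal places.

Scale factor relative to 1 L: 3.58.
nickel chloride hexahydrate: 2.58 mg/L × 3.58 L = 9.24 mg
copper sulfate pentahydrate: 0.789 mg/L × 3.58 L = 2.82 mg
calcium pantothenate: 2.93 mg/L × 3.58 L = 10.49 mg
manganese chloride tetrahydrate: 32.3 mg/L × 3.58 L = 115.63 mg

nickel chloride hexahydrate 9.24 mg; copper sulfate pentahydrate 2.82 mg; calcium pantothenate 10.49 mg; manganese chloride tetrahydrate 115.63 mg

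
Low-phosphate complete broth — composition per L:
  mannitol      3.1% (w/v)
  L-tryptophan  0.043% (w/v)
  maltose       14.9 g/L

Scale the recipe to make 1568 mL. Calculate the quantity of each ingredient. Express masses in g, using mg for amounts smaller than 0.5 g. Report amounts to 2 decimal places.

Working volume: 1568 mL = 1.568 L.
mannitol: 3.1 g per 100 mL × 1568 mL ÷ 100 = 48.61 g
L-tryptophan: 0.043 g per 100 mL × 1568 mL ÷ 100 = 0.67 g
maltose: 14.9 g/L × 1.568 L = 23.36 g

mannitol 48.61 g; L-tryptophan 0.67 g; maltose 23.36 g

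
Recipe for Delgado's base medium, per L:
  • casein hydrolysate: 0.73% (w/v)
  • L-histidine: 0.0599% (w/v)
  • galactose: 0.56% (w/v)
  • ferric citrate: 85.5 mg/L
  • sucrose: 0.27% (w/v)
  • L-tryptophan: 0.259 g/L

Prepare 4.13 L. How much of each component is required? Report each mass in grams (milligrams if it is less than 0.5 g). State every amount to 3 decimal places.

casein hydrolysate 30.149 g; L-histidine 2.474 g; galactose 23.128 g; ferric citrate 353.115 mg; sucrose 11.151 g; L-tryptophan 1.070 g

Working volume: 4.13 L.
casein hydrolysate: 0.73 g per 100 mL × 4130 mL ÷ 100 = 30.149 g
L-histidine: 0.0599% w/v = 0.599 g/L → 0.599 × 4.13 L = 2.474 g
galactose: 0.56 g per 100 mL × 4130 mL ÷ 100 = 23.128 g
ferric citrate: 85.5 mg/L × 4.13 L = 353.115 mg
sucrose: 0.27% w/v = 2.7 g/L → 2.7 × 4.13 L = 11.151 g
L-tryptophan: 0.259 g/L × 4.13 L = 1.070 g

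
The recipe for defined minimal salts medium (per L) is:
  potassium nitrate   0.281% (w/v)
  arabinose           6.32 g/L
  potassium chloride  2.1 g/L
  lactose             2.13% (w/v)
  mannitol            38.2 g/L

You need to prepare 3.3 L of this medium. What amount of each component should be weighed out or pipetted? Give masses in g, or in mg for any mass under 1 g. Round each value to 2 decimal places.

potassium nitrate 9.27 g; arabinose 20.86 g; potassium chloride 6.93 g; lactose 70.29 g; mannitol 126.06 g

Working volume: 3.3 L.
potassium nitrate: 0.281 g per 100 mL × 3300 mL ÷ 100 = 9.27 g
arabinose: 6.32 g/L × 3.3 L = 20.86 g
potassium chloride: 2.1 g/L × 3.3 L = 6.93 g
lactose: 2.13 g per 100 mL × 3300 mL ÷ 100 = 70.29 g
mannitol: 38.2 g/L × 3.3 L = 126.06 g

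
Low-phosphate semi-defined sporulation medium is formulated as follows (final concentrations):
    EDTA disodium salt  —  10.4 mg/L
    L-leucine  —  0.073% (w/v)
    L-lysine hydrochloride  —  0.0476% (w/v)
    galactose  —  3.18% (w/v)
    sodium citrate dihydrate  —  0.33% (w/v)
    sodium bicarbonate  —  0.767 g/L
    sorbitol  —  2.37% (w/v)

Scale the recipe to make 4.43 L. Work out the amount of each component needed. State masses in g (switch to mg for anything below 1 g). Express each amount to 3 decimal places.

Working volume: 4.43 L.
EDTA disodium salt: 10.4 mg/L × 4.43 L = 46.072 mg
L-leucine: 0.073% w/v = 0.73 g/L → 0.73 × 4.43 L = 3.234 g
L-lysine hydrochloride: 0.0476 g per 100 mL × 4430 mL ÷ 100 = 2.109 g
galactose: 3.18 g per 100 mL × 4430 mL ÷ 100 = 140.874 g
sodium citrate dihydrate: 0.33% w/v = 3.3 g/L → 3.3 × 4.43 L = 14.619 g
sodium bicarbonate: 0.767 g/L × 4.43 L = 3.398 g
sorbitol: 2.37% w/v = 23.7 g/L → 23.7 × 4.43 L = 104.991 g

EDTA disodium salt 46.072 mg; L-leucine 3.234 g; L-lysine hydrochloride 2.109 g; galactose 140.874 g; sodium citrate dihydrate 14.619 g; sodium bicarbonate 3.398 g; sorbitol 104.991 g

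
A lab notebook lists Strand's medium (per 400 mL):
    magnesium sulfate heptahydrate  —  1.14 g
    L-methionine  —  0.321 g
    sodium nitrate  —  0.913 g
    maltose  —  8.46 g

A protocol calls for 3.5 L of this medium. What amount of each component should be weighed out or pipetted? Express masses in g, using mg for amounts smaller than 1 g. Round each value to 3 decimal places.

magnesium sulfate heptahydrate 9.975 g; L-methionine 2.809 g; sodium nitrate 7.989 g; maltose 74.025 g

Scale factor = 3500 mL / 400 mL = 8.75.
magnesium sulfate heptahydrate: 1.14 g × (3500 mL / 400 mL) = 9.975 g
L-methionine: 0.321 g × (3500 mL / 400 mL) = 2.809 g
sodium nitrate: 0.913 g × (3500 mL / 400 mL) = 7.989 g
maltose: 8.46 g × (3500 mL / 400 mL) = 74.025 g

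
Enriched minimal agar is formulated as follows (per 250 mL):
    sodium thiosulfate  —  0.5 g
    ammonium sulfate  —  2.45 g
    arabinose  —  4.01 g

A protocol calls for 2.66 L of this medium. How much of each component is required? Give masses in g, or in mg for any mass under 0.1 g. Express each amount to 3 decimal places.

Ratio of target to recipe volume: 2660 / 250 = 10.64.
sodium thiosulfate: 0.5 g × (2660 mL / 250 mL) = 5.320 g
ammonium sulfate: 2.45 g × (2660 mL / 250 mL) = 26.068 g
arabinose: 4.01 g × (2660 mL / 250 mL) = 42.666 g

sodium thiosulfate 5.320 g; ammonium sulfate 26.068 g; arabinose 42.666 g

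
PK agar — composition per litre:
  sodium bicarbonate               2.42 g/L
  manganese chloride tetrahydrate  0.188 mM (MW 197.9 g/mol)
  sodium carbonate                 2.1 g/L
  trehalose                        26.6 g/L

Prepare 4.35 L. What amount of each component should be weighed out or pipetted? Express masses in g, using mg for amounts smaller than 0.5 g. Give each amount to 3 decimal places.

sodium bicarbonate 10.527 g; manganese chloride tetrahydrate 161.843 mg; sodium carbonate 9.135 g; trehalose 115.710 g

Working volume: 4.35 L.
sodium bicarbonate: 2.42 g/L × 4.35 L = 10.527 g
manganese chloride tetrahydrate: 0.188 mmol/L × 197.9 mg/mmol × 4.35 L = 161.843 mg
sodium carbonate: 2.1 g/L × 4.35 L = 9.135 g
trehalose: 26.6 g/L × 4.35 L = 115.710 g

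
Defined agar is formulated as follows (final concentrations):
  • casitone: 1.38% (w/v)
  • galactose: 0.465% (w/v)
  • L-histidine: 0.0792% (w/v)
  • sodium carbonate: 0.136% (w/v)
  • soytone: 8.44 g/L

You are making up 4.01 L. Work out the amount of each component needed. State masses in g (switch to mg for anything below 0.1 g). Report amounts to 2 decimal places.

Working volume: 4.01 L.
casitone: 1.38 g per 100 mL × 4010 mL ÷ 100 = 55.34 g
galactose: 0.465% w/v = 4.65 g/L → 4.65 × 4.01 L = 18.65 g
L-histidine: 0.0792 g per 100 mL × 4010 mL ÷ 100 = 3.18 g
sodium carbonate: 0.136% w/v = 1.36 g/L → 1.36 × 4.01 L = 5.45 g
soytone: 8.44 g/L × 4.01 L = 33.84 g

casitone 55.34 g; galactose 18.65 g; L-histidine 3.18 g; sodium carbonate 5.45 g; soytone 33.84 g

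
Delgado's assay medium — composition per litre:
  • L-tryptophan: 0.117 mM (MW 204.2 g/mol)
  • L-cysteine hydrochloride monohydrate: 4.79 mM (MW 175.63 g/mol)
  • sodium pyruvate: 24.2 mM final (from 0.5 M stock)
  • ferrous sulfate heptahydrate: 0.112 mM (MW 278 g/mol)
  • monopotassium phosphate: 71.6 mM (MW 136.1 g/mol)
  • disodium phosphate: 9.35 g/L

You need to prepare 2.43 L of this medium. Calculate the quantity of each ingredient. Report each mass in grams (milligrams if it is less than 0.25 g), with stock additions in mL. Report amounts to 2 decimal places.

Scale factor relative to 1 L: 2.43.
L-tryptophan: 0.117 mmol/L × 204.2 mg/mmol × 2.43 L = 58.06 mg
L-cysteine hydrochloride monohydrate: 4.79 mmol/L × 175.63 g/mol × 2.43 L ÷ 1000 = 2.04 g
sodium pyruvate: C1V1 = C2V2 → 24.2 mM × 2430 mL ÷ 500 mM = 117.61 mL
ferrous sulfate heptahydrate: 0.112 mmol/L × 278 mg/mmol × 2.43 L = 75.66 mg
monopotassium phosphate: 71.6 mmol/L × 136.1 g/mol × 2.43 L ÷ 1000 = 23.68 g
disodium phosphate: 9.35 g/L × 2.43 L = 22.72 g

L-tryptophan 58.06 mg; L-cysteine hydrochloride monohydrate 2.04 g; sodium pyruvate 117.61 mL; ferrous sulfate heptahydrate 75.66 mg; monopotassium phosphate 23.68 g; disodium phosphate 22.72 g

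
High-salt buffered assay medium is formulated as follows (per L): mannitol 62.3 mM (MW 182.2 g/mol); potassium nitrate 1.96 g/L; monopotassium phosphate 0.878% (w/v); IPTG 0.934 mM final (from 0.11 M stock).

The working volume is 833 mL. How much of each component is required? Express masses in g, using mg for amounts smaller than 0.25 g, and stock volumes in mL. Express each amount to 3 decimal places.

Target volume = 833 mL = 0.833 L.
mannitol: 62.3 mmol/L × 182.2 g/mol × 0.833 L ÷ 1000 = 9.455 g
potassium nitrate: 1.96 g/L × 0.833 L = 1.633 g
monopotassium phosphate: 0.878% w/v = 8.78 g/L → 8.78 × 0.833 L = 7.314 g
IPTG: dilute stock: 0.934 mM × 833 mL ÷ 110 mM = 7.073 mL

mannitol 9.455 g; potassium nitrate 1.633 g; monopotassium phosphate 7.314 g; IPTG 7.073 mL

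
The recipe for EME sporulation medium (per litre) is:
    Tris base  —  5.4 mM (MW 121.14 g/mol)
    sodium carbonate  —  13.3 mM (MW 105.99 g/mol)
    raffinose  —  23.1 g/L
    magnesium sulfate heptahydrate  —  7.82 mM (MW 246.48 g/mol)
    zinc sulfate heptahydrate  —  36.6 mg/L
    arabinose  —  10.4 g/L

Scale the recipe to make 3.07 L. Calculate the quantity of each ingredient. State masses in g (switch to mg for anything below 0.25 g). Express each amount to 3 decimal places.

Working volume: 3.07 L.
Tris base: 5.4 mmol/L × 121.14 g/mol × 3.07 L ÷ 1000 = 2.008 g
sodium carbonate: 13.3 mmol/L × 105.99 g/mol × 3.07 L ÷ 1000 = 4.328 g
raffinose: 23.1 g/L × 3.07 L = 70.917 g
magnesium sulfate heptahydrate: 7.82 mmol/L × 246.48 g/mol × 3.07 L ÷ 1000 = 5.917 g
zinc sulfate heptahydrate: 36.6 mg/L × 3.07 L = 112.362 mg
arabinose: 10.4 g/L × 3.07 L = 31.928 g

Tris base 2.008 g; sodium carbonate 4.328 g; raffinose 70.917 g; magnesium sulfate heptahydrate 5.917 g; zinc sulfate heptahydrate 112.362 mg; arabinose 31.928 g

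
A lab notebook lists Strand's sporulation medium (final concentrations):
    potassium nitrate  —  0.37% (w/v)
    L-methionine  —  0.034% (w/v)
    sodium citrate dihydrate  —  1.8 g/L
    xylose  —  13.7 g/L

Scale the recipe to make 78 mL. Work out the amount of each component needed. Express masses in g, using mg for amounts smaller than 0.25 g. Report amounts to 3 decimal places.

potassium nitrate 0.289 g; L-methionine 26.520 mg; sodium citrate dihydrate 140.400 mg; xylose 1.069 g

Target volume = 78 mL = 0.078 L.
potassium nitrate: 0.37% w/v = 3.7 g/L → 3.7 × 0.078 L = 0.289 g
L-methionine: 0.034 g per 100 mL × 78 mL ÷ 100 = 0.02652 g = 26.520 mg
sodium citrate dihydrate: 1.8 g/L × 0.078 L = 0.1404 g = 140.400 mg
xylose: 13.7 g/L × 0.078 L = 1.069 g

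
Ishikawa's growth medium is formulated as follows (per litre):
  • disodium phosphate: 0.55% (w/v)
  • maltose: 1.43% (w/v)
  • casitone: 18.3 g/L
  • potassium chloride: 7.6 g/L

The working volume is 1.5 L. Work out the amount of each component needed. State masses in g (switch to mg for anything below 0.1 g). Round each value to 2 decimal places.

Working volume: 1.5 L.
disodium phosphate: 0.55 g per 100 mL × 1500 mL ÷ 100 = 8.25 g
maltose: 1.43 g per 100 mL × 1500 mL ÷ 100 = 21.45 g
casitone: 18.3 g/L × 1.5 L = 27.45 g
potassium chloride: 7.6 g/L × 1.5 L = 11.40 g

disodium phosphate 8.25 g; maltose 21.45 g; casitone 27.45 g; potassium chloride 11.40 g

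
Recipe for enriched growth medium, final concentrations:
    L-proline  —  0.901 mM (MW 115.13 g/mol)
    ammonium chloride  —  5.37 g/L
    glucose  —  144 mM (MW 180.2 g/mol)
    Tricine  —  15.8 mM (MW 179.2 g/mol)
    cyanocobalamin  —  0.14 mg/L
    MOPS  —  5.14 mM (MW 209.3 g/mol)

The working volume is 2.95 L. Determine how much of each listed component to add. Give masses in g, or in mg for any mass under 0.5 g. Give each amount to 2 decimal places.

Scale factor relative to 1 L: 2.95.
L-proline: 0.901 mmol/L × 115.13 mg/mmol × 2.95 L = 306.01 mg
ammonium chloride: 5.37 g/L × 2.95 L = 15.84 g
glucose: 144 mmol/L × 180.2 g/mol × 2.95 L ÷ 1000 = 76.55 g
Tricine: 15.8 mmol/L × 179.2 g/mol × 2.95 L ÷ 1000 = 8.35 g
cyanocobalamin: 0.14 mg/L × 2.95 L = 0.41 mg
MOPS: 5.14 mmol/L × 209.3 g/mol × 2.95 L ÷ 1000 = 3.17 g

L-proline 306.01 mg; ammonium chloride 15.84 g; glucose 76.55 g; Tricine 8.35 g; cyanocobalamin 0.41 mg; MOPS 3.17 g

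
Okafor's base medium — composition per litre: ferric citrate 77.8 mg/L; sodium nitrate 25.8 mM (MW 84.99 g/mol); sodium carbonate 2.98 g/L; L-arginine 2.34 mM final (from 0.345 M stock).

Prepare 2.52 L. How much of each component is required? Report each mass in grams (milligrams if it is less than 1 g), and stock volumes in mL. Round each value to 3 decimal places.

Scale factor relative to 1 L: 2.52.
ferric citrate: 77.8 mg/L × 2.52 L = 196.056 mg
sodium nitrate: 25.8 mmol/L × 84.99 g/mol × 2.52 L ÷ 1000 = 5.526 g
sodium carbonate: 2.98 g/L × 2.52 L = 7.510 g
L-arginine: C1V1 = C2V2 → 2.34 mM × 2520 mL ÷ 345 mM = 17.092 mL

ferric citrate 196.056 mg; sodium nitrate 5.526 g; sodium carbonate 7.510 g; L-arginine 17.092 mL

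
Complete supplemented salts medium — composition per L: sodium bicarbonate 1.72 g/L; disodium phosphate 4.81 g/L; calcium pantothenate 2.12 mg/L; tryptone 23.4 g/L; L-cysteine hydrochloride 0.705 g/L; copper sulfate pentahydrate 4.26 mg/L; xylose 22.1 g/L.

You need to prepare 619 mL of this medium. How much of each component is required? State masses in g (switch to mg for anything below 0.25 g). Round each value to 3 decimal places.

Working volume: 619 mL = 0.619 L.
sodium bicarbonate: 1.72 g/L × 0.619 L = 1.065 g
disodium phosphate: 4.81 g/L × 0.619 L = 2.977 g
calcium pantothenate: 2.12 mg/L × 0.619 L = 1.312 mg
tryptone: 23.4 g/L × 0.619 L = 14.485 g
L-cysteine hydrochloride: 0.705 g/L × 0.619 L = 0.436 g
copper sulfate pentahydrate: 4.26 mg/L × 0.619 L = 2.637 mg
xylose: 22.1 g/L × 0.619 L = 13.680 g

sodium bicarbonate 1.065 g; disodium phosphate 2.977 g; calcium pantothenate 1.312 mg; tryptone 14.485 g; L-cysteine hydrochloride 0.436 g; copper sulfate pentahydrate 2.637 mg; xylose 13.680 g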